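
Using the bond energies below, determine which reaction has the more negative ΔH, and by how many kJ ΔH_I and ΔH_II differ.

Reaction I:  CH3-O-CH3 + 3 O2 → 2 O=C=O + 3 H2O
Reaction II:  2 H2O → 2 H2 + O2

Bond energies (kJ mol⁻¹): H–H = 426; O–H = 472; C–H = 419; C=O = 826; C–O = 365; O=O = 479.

Reaction I:
  Bonds broken (reactants):
    C–H: 6 × 419 = 2514
    C–O: 2 × 365 = 730
    O=O: 3 × 479 = 1437
    Σ(broken) = 4681 kJ
  Bonds formed (products):
    C=O: 4 × 826 = 3304
    O–H: 6 × 472 = 2832
    Σ(formed) = 6136 kJ
  ΔH_I = 4681 − 6136 = −1455 kJ
Reaction II:
  Bonds broken (reactants):
    O–H: 4 × 472 = 1888
    Σ(broken) = 1888 kJ
  Bonds formed (products):
    H–H: 2 × 426 = 852
    O=O: 1 × 479 = 479
    Σ(formed) = 1331 kJ
  ΔH_II = 1888 − 1331 = +557 kJ
ΔH_I − ΔH_II = −2012 kJ, so reaction I has the more negative ΔH; |ΔH_I − ΔH_II| = 2012 kJ.

Reaction I, by 2012 kJ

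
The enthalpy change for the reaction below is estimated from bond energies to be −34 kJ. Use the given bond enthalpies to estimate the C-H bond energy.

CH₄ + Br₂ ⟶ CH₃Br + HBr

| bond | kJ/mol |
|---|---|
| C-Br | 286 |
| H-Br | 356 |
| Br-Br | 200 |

Let D be the C-H bond energy.
Σ(broken) = 1×200 + 4×D = 200 + 4D
Σ(formed) = 1×286 + 3×D + 1×356 = 642 + 3D
ΔH = Σ(broken) − Σ(formed) = (200 + 4D) − (642 + 3D) = −442 + D
Setting this equal to −34 kJ gives D = 408 kJ/mol.

D(C-H) ≈ 408 kJ/mol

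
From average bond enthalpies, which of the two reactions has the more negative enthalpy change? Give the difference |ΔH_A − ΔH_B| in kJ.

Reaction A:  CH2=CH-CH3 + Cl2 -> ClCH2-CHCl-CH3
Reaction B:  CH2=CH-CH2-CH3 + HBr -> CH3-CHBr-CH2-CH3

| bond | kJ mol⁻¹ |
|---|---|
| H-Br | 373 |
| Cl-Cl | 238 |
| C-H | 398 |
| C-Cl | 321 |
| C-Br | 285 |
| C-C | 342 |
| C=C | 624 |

Reaction A:
  Bonds broken (reactants):
    C-C: 1 × 342 = 342
    C-H: 6 × 398 = 2388
    C=C: 1 × 624 = 624
    Cl-Cl: 1 × 238 = 238
    Σ(broken) = 3592 kJ
  Bonds formed (products):
    C-C: 2 × 342 = 684
    C-Cl: 2 × 321 = 642
    C-H: 6 × 398 = 2388
    Σ(formed) = 3714 kJ
  ΔH_A = 3592 − 3714 = −122 kJ
Reaction B:
  Bonds broken (reactants):
    C-C: 2 × 342 = 684
    C-H: 8 × 398 = 3184
    C=C: 1 × 624 = 624
    H-Br: 1 × 373 = 373
    Σ(broken) = 4865 kJ
  Bonds formed (products):
    C-Br: 1 × 285 = 285
    C-C: 3 × 342 = 1026
    C-H: 9 × 398 = 3582
    Σ(formed) = 4893 kJ
  ΔH_B = 4865 − 4893 = −28 kJ
ΔH_A − ΔH_B = −94 kJ, so reaction A has the more negative ΔH; |ΔH_A − ΔH_B| = 94 kJ.

Reaction A, by 94 kJ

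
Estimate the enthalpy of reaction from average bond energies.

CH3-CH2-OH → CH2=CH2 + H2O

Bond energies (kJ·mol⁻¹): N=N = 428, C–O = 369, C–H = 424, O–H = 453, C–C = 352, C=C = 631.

ΔH ≈ +61 kJ

Bonds broken (reactants):
  C–C: 1 × 352 = 352
  C–H: 5 × 424 = 2120
  C–O: 1 × 369 = 369
  O–H: 1 × 453 = 453
  Σ(broken) = 3294 kJ
Bonds formed (products):
  C–H: 4 × 424 = 1696
  C=C: 1 × 631 = 631
  O–H: 2 × 453 = 906
  Σ(formed) = 3233 kJ
ΔH = Σ(broken) − Σ(formed) = 3294 − 3233 = +61 kJ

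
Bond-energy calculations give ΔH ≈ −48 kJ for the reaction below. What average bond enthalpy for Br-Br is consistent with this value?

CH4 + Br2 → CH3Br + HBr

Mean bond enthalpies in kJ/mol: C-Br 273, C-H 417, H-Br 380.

Let D be the Br-Br bond energy.
Σ(broken) = 1×D + 4×417 = 1668 + D
Σ(formed) = 1×273 + 3×417 + 1×380 = 1904
ΔH = Σ(broken) − Σ(formed) = (1668 + D) − (1904) = −236 + D
Setting this equal to −48 kJ gives D = 188 kJ/mol.

D(Br-Br) ≈ 188 kJ/mol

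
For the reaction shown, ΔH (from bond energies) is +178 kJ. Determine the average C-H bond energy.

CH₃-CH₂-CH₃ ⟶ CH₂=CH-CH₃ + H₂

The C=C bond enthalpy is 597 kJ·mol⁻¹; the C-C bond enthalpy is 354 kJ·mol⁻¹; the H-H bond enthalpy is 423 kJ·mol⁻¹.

Let D be the C-H bond energy.
Σ(broken) = 2×354 + 8×D = 708 + 8D
Σ(formed) = 1×354 + 6×D + 1×597 + 1×423 = 1374 + 6D
ΔH = Σ(broken) − Σ(formed) = (708 + 8D) − (1374 + 6D) = −666 + 2D
Setting this equal to +178 kJ gives 2D = 844, so D = 422 kJ/mol.

D(C-H) ≈ 422 kJ/mol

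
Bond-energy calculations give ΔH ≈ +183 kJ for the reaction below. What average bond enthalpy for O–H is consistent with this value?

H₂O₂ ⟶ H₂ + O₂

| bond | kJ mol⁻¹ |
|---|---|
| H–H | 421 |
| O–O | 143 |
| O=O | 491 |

Let D be the O–H bond energy.
Σ(broken) = 2×D + 1×143 = 143 + 2D
Σ(formed) = 1×421 + 1×491 = 912
ΔH = Σ(broken) − Σ(formed) = (143 + 2D) − (912) = −769 + 2D
Setting this equal to +183 kJ gives 2D = 952, so D = 476 kJ/mol.

D(O–H) ≈ 476 kJ/mol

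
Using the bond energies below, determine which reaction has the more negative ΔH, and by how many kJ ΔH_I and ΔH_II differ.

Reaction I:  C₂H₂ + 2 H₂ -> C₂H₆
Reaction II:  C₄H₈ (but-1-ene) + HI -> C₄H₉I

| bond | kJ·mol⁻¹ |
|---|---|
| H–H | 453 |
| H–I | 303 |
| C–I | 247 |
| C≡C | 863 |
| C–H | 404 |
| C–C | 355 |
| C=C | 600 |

Reaction I:
  Bonds broken (reactants):
    C≡C: 1 × 863 = 863
    C–H: 2 × 404 = 808
    H–H: 2 × 453 = 906
    Σ(broken) = 2577 kJ
  Bonds formed (products):
    C–C: 1 × 355 = 355
    C–H: 6 × 404 = 2424
    Σ(formed) = 2779 kJ
  ΔH_I = 2577 − 2779 = −202 kJ
Reaction II:
  Bonds broken (reactants):
    C–C: 2 × 355 = 710
    C–H: 8 × 404 = 3232
    C=C: 1 × 600 = 600
    H–I: 1 × 303 = 303
    Σ(broken) = 4845 kJ
  Bonds formed (products):
    C–C: 3 × 355 = 1065
    C–H: 9 × 404 = 3636
    C–I: 1 × 247 = 247
    Σ(formed) = 4948 kJ
  ΔH_II = 4845 − 4948 = −103 kJ
ΔH_I − ΔH_II = −99 kJ, so reaction I has the more negative ΔH; |ΔH_I − ΔH_II| = 99 kJ.

Reaction I, by 99 kJ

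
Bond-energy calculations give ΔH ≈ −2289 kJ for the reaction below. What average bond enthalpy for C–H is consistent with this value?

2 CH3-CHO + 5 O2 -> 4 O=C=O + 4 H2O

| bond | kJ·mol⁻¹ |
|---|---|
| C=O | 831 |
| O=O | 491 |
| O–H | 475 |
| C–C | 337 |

Let D be the C–H bond energy.
Σ(broken) = 2×337 + 8×D + 2×831 + 5×491 = 4791 + 8D
Σ(formed) = 8×831 + 8×475 = 10448
ΔH = Σ(broken) − Σ(formed) = (4791 + 8D) − (10448) = −5657 + 8D
Setting this equal to −2289 kJ gives 8D = 3368, so D = 421 kJ/mol.

D(C–H) ≈ 421 kJ/mol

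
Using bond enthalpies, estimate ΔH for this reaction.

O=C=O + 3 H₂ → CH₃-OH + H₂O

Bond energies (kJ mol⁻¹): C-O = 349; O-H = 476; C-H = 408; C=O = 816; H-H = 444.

ΔH ≈ −37 kJ

Bonds broken (reactants):
  C=O: 2 × 816 = 1632
  H-H: 3 × 444 = 1332
  Σ(broken) = 2964 kJ
Bonds formed (products):
  C-H: 3 × 408 = 1224
  C-O: 1 × 349 = 349
  O-H: 3 × 476 = 1428
  Σ(formed) = 3001 kJ
ΔH = Σ(broken) − Σ(formed) = 2964 − 3001 = −37 kJ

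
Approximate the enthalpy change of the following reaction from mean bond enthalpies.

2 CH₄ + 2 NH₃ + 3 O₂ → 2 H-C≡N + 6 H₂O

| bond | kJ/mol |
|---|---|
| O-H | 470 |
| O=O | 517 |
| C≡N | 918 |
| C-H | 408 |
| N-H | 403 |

Bonds broken (reactants):
  C-H: 8 × 408 = 3264
  N-H: 6 × 403 = 2418
  O=O: 3 × 517 = 1551
  Σ(broken) = 7233 kJ
Bonds formed (products):
  C≡N: 2 × 918 = 1836
  C-H: 2 × 408 = 816
  O-H: 12 × 470 = 5640
  Σ(formed) = 8292 kJ
ΔH = Σ(broken) − Σ(formed) = 7233 − 8292 = −1059 kJ

ΔH ≈ −1059 kJ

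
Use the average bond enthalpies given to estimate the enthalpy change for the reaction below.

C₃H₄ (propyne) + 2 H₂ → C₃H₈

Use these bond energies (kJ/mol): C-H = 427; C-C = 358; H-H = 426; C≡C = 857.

Bonds broken (reactants):
  C≡C: 1 × 857 = 857
  C-C: 1 × 358 = 358
  C-H: 4 × 427 = 1708
  H-H: 2 × 426 = 852
  Σ(broken) = 3775 kJ
Bonds formed (products):
  C-C: 2 × 358 = 716
  C-H: 8 × 427 = 3416
  Σ(formed) = 4132 kJ
ΔH = Σ(broken) − Σ(formed) = 3775 − 4132 = −357 kJ

ΔH ≈ −357 kJ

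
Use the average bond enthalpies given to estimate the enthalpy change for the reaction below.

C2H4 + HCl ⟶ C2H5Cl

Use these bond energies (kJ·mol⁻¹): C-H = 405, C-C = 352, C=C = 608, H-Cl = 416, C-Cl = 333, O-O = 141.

ΔH ≈ −66 kJ

Bonds broken (reactants):
  C-H: 4 × 405 = 1620
  C=C: 1 × 608 = 608
  H-Cl: 1 × 416 = 416
  Σ(broken) = 2644 kJ
Bonds formed (products):
  C-C: 1 × 352 = 352
  C-Cl: 1 × 333 = 333
  C-H: 5 × 405 = 2025
  Σ(formed) = 2710 kJ
ΔH = Σ(broken) − Σ(formed) = 2644 − 2710 = −66 kJ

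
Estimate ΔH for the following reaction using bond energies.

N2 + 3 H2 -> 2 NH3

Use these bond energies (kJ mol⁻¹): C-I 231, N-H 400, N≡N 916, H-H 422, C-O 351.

ΔH ≈ −218 kJ

Bonds broken (reactants):
  H-H: 3 × 422 = 1266
  N≡N: 1 × 916 = 916
  Σ(broken) = 2182 kJ
Bonds formed (products):
  N-H: 6 × 400 = 2400
  Σ(formed) = 2400 kJ
ΔH = Σ(broken) − Σ(formed) = 2182 − 2400 = −218 kJ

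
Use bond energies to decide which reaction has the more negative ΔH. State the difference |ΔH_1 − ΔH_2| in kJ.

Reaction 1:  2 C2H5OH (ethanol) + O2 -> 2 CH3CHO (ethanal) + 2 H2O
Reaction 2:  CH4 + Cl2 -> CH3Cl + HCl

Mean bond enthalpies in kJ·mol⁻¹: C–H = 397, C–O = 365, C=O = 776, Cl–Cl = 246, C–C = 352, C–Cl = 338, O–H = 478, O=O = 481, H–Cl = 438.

Reaction 1:
  Bonds broken (reactants):
    C–C: 2 × 352 = 704
    C–H: 10 × 397 = 3970
    C–O: 2 × 365 = 730
    O–H: 2 × 478 = 956
    O=O: 1 × 481 = 481
    Σ(broken) = 6841 kJ
  Bonds formed (products):
    C–C: 2 × 352 = 704
    C–H: 8 × 397 = 3176
    C=O: 2 × 776 = 1552
    O–H: 4 × 478 = 1912
    Σ(formed) = 7344 kJ
  ΔH_1 = 6841 − 7344 = −503 kJ
Reaction 2:
  Bonds broken (reactants):
    C–H: 4 × 397 = 1588
    Cl–Cl: 1 × 246 = 246
    Σ(broken) = 1834 kJ
  Bonds formed (products):
    C–Cl: 1 × 338 = 338
    C–H: 3 × 397 = 1191
    H–Cl: 1 × 438 = 438
    Σ(formed) = 1967 kJ
  ΔH_2 = 1834 − 1967 = −133 kJ
ΔH_1 − ΔH_2 = −370 kJ, so reaction 1 has the more negative ΔH; |ΔH_1 − ΔH_2| = 370 kJ.

Reaction 1, by 370 kJ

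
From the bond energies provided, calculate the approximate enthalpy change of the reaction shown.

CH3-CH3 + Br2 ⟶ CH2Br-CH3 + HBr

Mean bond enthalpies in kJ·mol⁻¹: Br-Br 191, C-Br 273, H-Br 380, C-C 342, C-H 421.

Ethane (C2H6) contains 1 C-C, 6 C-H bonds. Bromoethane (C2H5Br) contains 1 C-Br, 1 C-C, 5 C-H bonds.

ΔH ≈ −41 kJ

Bonds broken (reactants):
  Br-Br: 1 × 191 = 191
  C-C: 1 × 342 = 342
  C-H: 6 × 421 = 2526
  Σ(broken) = 3059 kJ
Bonds formed (products):
  C-Br: 1 × 273 = 273
  C-C: 1 × 342 = 342
  C-H: 5 × 421 = 2105
  H-Br: 1 × 380 = 380
  Σ(formed) = 3100 kJ
ΔH = Σ(broken) − Σ(formed) = 3059 − 3100 = −41 kJ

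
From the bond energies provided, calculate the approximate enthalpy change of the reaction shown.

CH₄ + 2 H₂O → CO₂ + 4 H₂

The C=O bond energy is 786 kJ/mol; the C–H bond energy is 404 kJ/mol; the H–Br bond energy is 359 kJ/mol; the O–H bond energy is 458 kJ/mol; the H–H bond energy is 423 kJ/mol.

ΔH ≈ +184 kJ

Bonds broken (reactants):
  C–H: 4 × 404 = 1616
  O–H: 4 × 458 = 1832
  Σ(broken) = 3448 kJ
Bonds formed (products):
  C=O: 2 × 786 = 1572
  H–H: 4 × 423 = 1692
  Σ(formed) = 3264 kJ
ΔH = Σ(broken) − Σ(formed) = 3448 − 3264 = +184 kJ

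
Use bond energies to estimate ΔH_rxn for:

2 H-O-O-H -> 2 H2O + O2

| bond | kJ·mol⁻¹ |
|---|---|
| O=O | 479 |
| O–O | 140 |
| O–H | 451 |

ΔH ≈ −199 kJ

Bonds broken (reactants):
  O–H: 4 × 451 = 1804
  O–O: 2 × 140 = 280
  Σ(broken) = 2084 kJ
Bonds formed (products):
  O–H: 4 × 451 = 1804
  O=O: 1 × 479 = 479
  Σ(formed) = 2283 kJ
ΔH = Σ(broken) − Σ(formed) = 2084 − 2283 = −199 kJ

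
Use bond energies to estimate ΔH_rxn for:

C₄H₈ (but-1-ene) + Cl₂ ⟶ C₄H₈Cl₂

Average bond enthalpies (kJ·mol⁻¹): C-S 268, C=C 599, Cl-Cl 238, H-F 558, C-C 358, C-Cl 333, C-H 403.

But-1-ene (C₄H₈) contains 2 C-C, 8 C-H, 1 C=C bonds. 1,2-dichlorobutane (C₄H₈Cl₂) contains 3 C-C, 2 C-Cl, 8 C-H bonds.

Bonds broken (reactants):
  C-C: 2 × 358 = 716
  C-H: 8 × 403 = 3224
  C=C: 1 × 599 = 599
  Cl-Cl: 1 × 238 = 238
  Σ(broken) = 4777 kJ
Bonds formed (products):
  C-C: 3 × 358 = 1074
  C-Cl: 2 × 333 = 666
  C-H: 8 × 403 = 3224
  Σ(formed) = 4964 kJ
ΔH = Σ(broken) − Σ(formed) = 4777 − 4964 = −187 kJ

ΔH ≈ −187 kJ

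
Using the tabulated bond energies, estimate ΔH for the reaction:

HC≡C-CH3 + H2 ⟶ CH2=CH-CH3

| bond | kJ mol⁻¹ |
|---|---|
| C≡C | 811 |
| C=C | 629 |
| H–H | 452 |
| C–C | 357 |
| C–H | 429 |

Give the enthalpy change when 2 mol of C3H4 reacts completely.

ΔH = −448 kJ

Bonds broken (reactants):
  C≡C: 1 × 811 = 811
  C–C: 1 × 357 = 357
  C–H: 4 × 429 = 1716
  H–H: 1 × 452 = 452
  Σ(broken) = 3336 kJ
Bonds formed (products):
  C–C: 1 × 357 = 357
  C–H: 6 × 429 = 2574
  C=C: 1 × 629 = 629
  Σ(formed) = 3560 kJ
ΔH = Σ(broken) − Σ(formed) = 3336 − 3560 = −224 kJ
For 2× the reaction as written: 2 × (−224) = −448 kJ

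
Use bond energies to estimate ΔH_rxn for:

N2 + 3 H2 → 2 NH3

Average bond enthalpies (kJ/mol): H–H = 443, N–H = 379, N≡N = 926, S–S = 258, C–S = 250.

Bonds broken (reactants):
  H–H: 3 × 443 = 1329
  N≡N: 1 × 926 = 926
  Σ(broken) = 2255 kJ
Bonds formed (products):
  N–H: 6 × 379 = 2274
  Σ(formed) = 2274 kJ
ΔH = Σ(broken) − Σ(formed) = 2255 − 2274 = −19 kJ

ΔH ≈ −19 kJ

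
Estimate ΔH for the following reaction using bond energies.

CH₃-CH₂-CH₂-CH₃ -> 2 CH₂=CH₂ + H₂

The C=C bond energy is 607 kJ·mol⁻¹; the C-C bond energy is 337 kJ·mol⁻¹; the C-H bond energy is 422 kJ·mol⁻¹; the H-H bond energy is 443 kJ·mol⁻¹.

ΔH ≈ +198 kJ

Bonds broken (reactants):
  C-C: 3 × 337 = 1011
  C-H: 10 × 422 = 4220
  Σ(broken) = 5231 kJ
Bonds formed (products):
  C-H: 8 × 422 = 3376
  C=C: 2 × 607 = 1214
  H-H: 1 × 443 = 443
  Σ(formed) = 5033 kJ
ΔH = Σ(broken) − Σ(formed) = 5231 − 5033 = +198 kJ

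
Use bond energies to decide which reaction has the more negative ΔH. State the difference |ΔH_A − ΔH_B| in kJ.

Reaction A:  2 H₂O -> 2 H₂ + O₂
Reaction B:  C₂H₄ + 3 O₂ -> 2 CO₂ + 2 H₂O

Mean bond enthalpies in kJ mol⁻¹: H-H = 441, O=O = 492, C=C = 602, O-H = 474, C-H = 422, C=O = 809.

Reaction B, by 1888 kJ

Reaction A:
  Bonds broken (reactants):
    O-H: 4 × 474 = 1896
    Σ(broken) = 1896 kJ
  Bonds formed (products):
    H-H: 2 × 441 = 882
    O=O: 1 × 492 = 492
    Σ(formed) = 1374 kJ
  ΔH_A = 1896 − 1374 = +522 kJ
Reaction B:
  Bonds broken (reactants):
    C-H: 4 × 422 = 1688
    C=C: 1 × 602 = 602
    O=O: 3 × 492 = 1476
    Σ(broken) = 3766 kJ
  Bonds formed (products):
    C=O: 4 × 809 = 3236
    O-H: 4 × 474 = 1896
    Σ(formed) = 5132 kJ
  ΔH_B = 3766 − 5132 = −1366 kJ
ΔH_A − ΔH_B = +1888 kJ, so reaction B has the more negative ΔH; |ΔH_A − ΔH_B| = 1888 kJ.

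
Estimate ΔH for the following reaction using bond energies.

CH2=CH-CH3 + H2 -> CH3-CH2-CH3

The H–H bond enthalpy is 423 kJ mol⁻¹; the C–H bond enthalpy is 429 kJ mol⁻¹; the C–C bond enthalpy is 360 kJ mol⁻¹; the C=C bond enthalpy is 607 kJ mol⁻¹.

ΔH ≈ −188 kJ

Bonds broken (reactants):
  C–C: 1 × 360 = 360
  C–H: 6 × 429 = 2574
  C=C: 1 × 607 = 607
  H–H: 1 × 423 = 423
  Σ(broken) = 3964 kJ
Bonds formed (products):
  C–C: 2 × 360 = 720
  C–H: 8 × 429 = 3432
  Σ(formed) = 4152 kJ
ΔH = Σ(broken) − Σ(formed) = 3964 − 4152 = −188 kJ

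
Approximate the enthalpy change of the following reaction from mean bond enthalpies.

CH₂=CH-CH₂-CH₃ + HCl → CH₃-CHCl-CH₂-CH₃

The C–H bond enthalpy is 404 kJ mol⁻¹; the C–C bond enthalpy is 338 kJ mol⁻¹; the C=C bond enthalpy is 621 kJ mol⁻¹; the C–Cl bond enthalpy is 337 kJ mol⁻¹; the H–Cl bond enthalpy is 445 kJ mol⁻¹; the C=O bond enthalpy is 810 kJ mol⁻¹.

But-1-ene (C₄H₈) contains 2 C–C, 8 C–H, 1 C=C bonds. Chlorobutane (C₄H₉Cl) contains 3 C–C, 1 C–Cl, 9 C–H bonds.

ΔH ≈ −13 kJ

Bonds broken (reactants):
  C–C: 2 × 338 = 676
  C–H: 8 × 404 = 3232
  C=C: 1 × 621 = 621
  H–Cl: 1 × 445 = 445
  Σ(broken) = 4974 kJ
Bonds formed (products):
  C–C: 3 × 338 = 1014
  C–Cl: 1 × 337 = 337
  C–H: 9 × 404 = 3636
  Σ(formed) = 4987 kJ
ΔH = Σ(broken) − Σ(formed) = 4974 − 4987 = −13 kJ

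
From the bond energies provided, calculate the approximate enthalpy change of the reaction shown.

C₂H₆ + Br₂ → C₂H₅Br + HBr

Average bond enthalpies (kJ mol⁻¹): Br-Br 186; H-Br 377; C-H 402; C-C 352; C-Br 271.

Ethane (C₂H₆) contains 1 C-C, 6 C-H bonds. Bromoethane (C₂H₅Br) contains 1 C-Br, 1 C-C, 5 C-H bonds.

Bonds broken (reactants):
  Br-Br: 1 × 186 = 186
  C-C: 1 × 352 = 352
  C-H: 6 × 402 = 2412
  Σ(broken) = 2950 kJ
Bonds formed (products):
  C-Br: 1 × 271 = 271
  C-C: 1 × 352 = 352
  C-H: 5 × 402 = 2010
  H-Br: 1 × 377 = 377
  Σ(formed) = 3010 kJ
ΔH = Σ(broken) − Σ(formed) = 2950 − 3010 = −60 kJ

ΔH ≈ −60 kJ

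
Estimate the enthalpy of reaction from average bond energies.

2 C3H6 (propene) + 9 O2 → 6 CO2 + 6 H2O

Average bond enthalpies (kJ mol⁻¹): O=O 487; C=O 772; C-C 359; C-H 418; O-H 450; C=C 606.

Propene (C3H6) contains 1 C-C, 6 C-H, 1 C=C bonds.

Bonds broken (reactants):
  C-C: 2 × 359 = 718
  C-H: 12 × 418 = 5016
  C=C: 2 × 606 = 1212
  O=O: 9 × 487 = 4383
  Σ(broken) = 11329 kJ
Bonds formed (products):
  C=O: 12 × 772 = 9264
  O-H: 12 × 450 = 5400
  Σ(formed) = 14664 kJ
ΔH = Σ(broken) − Σ(formed) = 11329 − 14664 = −3335 kJ

ΔH ≈ −3335 kJ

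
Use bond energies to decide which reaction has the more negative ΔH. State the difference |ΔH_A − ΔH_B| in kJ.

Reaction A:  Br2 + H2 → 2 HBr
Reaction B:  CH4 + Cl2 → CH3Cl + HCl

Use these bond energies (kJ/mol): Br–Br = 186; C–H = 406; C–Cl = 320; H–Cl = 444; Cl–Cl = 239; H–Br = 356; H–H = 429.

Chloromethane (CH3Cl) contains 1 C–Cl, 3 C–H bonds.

Reaction B, by 22 kJ

Reaction A:
  Bonds broken (reactants):
    Br–Br: 1 × 186 = 186
    H–H: 1 × 429 = 429
    Σ(broken) = 615 kJ
  Bonds formed (products):
    H–Br: 2 × 356 = 712
    Σ(formed) = 712 kJ
  ΔH_A = 615 − 712 = −97 kJ
Reaction B:
  Bonds broken (reactants):
    C–H: 4 × 406 = 1624
    Cl–Cl: 1 × 239 = 239
    Σ(broken) = 1863 kJ
  Bonds formed (products):
    C–Cl: 1 × 320 = 320
    C–H: 3 × 406 = 1218
    H–Cl: 1 × 444 = 444
    Σ(formed) = 1982 kJ
  ΔH_B = 1863 − 1982 = −119 kJ
ΔH_A − ΔH_B = +22 kJ, so reaction B has the more negative ΔH; |ΔH_A − ΔH_B| = 22 kJ.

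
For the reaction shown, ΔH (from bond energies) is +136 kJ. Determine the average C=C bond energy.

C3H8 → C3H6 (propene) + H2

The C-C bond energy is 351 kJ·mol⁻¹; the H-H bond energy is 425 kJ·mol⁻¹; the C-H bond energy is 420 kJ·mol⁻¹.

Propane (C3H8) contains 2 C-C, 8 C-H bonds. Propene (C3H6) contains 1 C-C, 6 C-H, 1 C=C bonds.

Let D be the C=C bond energy.
Σ(broken) = 2×351 + 8×420 = 4062
Σ(formed) = 1×351 + 6×420 + 1×D + 1×425 = 3296 + D
ΔH = Σ(broken) − Σ(formed) = (4062) − (3296 + D) = +766 − D
Setting this equal to +136 kJ gives D = 630 kJ/mol.

D(C=C) ≈ 630 kJ/mol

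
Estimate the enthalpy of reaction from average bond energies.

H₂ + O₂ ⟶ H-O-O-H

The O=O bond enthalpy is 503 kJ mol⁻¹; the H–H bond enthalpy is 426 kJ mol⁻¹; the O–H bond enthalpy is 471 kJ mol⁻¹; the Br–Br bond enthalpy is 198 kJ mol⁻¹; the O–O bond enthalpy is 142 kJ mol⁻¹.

ΔH ≈ −155 kJ

Bonds broken (reactants):
  H–H: 1 × 426 = 426
  O=O: 1 × 503 = 503
  Σ(broken) = 929 kJ
Bonds formed (products):
  O–H: 2 × 471 = 942
  O–O: 1 × 142 = 142
  Σ(formed) = 1084 kJ
ΔH = Σ(broken) − Σ(formed) = 929 − 1084 = −155 kJ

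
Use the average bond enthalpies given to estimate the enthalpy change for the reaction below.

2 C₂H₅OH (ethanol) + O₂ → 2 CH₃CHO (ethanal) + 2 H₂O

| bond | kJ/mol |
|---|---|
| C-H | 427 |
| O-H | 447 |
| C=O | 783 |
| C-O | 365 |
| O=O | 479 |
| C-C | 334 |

Bonds broken (reactants):
  C-C: 2 × 334 = 668
  C-H: 10 × 427 = 4270
  C-O: 2 × 365 = 730
  O-H: 2 × 447 = 894
  O=O: 1 × 479 = 479
  Σ(broken) = 7041 kJ
Bonds formed (products):
  C-C: 2 × 334 = 668
  C-H: 8 × 427 = 3416
  C=O: 2 × 783 = 1566
  O-H: 4 × 447 = 1788
  Σ(formed) = 7438 kJ
ΔH = Σ(broken) − Σ(formed) = 7041 − 7438 = −397 kJ

ΔH ≈ −397 kJ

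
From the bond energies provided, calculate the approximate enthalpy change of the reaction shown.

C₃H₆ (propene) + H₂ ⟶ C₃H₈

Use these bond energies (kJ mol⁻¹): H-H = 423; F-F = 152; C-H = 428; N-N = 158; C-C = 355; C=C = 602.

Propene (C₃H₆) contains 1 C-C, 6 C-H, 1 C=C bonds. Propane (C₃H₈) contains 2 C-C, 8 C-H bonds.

Bonds broken (reactants):
  C-C: 1 × 355 = 355
  C-H: 6 × 428 = 2568
  C=C: 1 × 602 = 602
  H-H: 1 × 423 = 423
  Σ(broken) = 3948 kJ
Bonds formed (products):
  C-C: 2 × 355 = 710
  C-H: 8 × 428 = 3424
  Σ(formed) = 4134 kJ
ΔH = Σ(broken) − Σ(formed) = 3948 − 4134 = −186 kJ

ΔH ≈ −186 kJ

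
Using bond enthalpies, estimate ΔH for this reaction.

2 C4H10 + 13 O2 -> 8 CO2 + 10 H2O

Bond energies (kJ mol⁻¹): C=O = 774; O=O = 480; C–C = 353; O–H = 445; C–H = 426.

ΔH ≈ −4406 kJ

Bonds broken (reactants):
  C–C: 6 × 353 = 2118
  C–H: 20 × 426 = 8520
  O=O: 13 × 480 = 6240
  Σ(broken) = 16878 kJ
Bonds formed (products):
  C=O: 16 × 774 = 12384
  O–H: 20 × 445 = 8900
  Σ(formed) = 21284 kJ
ΔH = Σ(broken) − Σ(formed) = 16878 − 21284 = −4406 kJ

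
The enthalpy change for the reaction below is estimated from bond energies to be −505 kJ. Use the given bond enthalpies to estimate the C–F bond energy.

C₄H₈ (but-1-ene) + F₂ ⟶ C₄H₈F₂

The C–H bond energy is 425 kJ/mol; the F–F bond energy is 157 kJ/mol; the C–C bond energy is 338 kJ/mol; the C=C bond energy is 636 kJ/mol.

D(C–F) ≈ 480 kJ/mol

Let D be the C–F bond energy.
Σ(broken) = 2×338 + 8×425 + 1×636 + 1×157 = 4869
Σ(formed) = 3×338 + 2×D + 8×425 = 4414 + 2D
ΔH = Σ(broken) − Σ(formed) = (4869) − (4414 + 2D) = +455 − 2D
Setting this equal to −505 kJ gives 2D = 960, so D = 480 kJ/mol.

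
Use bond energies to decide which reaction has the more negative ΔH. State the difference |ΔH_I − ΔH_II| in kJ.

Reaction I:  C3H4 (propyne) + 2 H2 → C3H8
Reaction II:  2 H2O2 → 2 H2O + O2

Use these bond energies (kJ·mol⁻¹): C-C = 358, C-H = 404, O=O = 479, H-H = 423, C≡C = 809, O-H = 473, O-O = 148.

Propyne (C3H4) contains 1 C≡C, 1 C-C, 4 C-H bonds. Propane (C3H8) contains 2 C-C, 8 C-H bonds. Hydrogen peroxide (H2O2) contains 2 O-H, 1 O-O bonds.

Reaction I:
  Bonds broken (reactants):
    C≡C: 1 × 809 = 809
    C-C: 1 × 358 = 358
    C-H: 4 × 404 = 1616
    H-H: 2 × 423 = 846
    Σ(broken) = 3629 kJ
  Bonds formed (products):
    C-C: 2 × 358 = 716
    C-H: 8 × 404 = 3232
    Σ(formed) = 3948 kJ
  ΔH_I = 3629 − 3948 = −319 kJ
Reaction II:
  Bonds broken (reactants):
    O-H: 4 × 473 = 1892
    O-O: 2 × 148 = 296
    Σ(broken) = 2188 kJ
  Bonds formed (products):
    O-H: 4 × 473 = 1892
    O=O: 1 × 479 = 479
    Σ(formed) = 2371 kJ
  ΔH_II = 2188 − 2371 = −183 kJ
ΔH_I − ΔH_II = −136 kJ, so reaction I has the more negative ΔH; |ΔH_I − ΔH_II| = 136 kJ.

Reaction I, by 136 kJ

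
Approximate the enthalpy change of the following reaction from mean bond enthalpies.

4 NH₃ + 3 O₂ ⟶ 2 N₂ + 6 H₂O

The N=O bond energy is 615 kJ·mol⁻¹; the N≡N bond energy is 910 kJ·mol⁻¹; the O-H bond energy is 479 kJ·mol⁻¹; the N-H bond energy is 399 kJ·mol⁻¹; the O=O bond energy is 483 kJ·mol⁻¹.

Bonds broken (reactants):
  N-H: 12 × 399 = 4788
  O=O: 3 × 483 = 1449
  Σ(broken) = 6237 kJ
Bonds formed (products):
  N≡N: 2 × 910 = 1820
  O-H: 12 × 479 = 5748
  Σ(formed) = 7568 kJ
ΔH = Σ(broken) − Σ(formed) = 6237 − 7568 = −1331 kJ

ΔH ≈ −1331 kJ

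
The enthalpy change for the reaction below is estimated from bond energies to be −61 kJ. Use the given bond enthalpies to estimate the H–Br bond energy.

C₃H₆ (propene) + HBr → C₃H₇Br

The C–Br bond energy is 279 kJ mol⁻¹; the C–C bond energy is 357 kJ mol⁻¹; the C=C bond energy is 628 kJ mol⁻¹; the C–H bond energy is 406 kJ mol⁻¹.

Let D be the H–Br bond energy.
Σ(broken) = 1×357 + 6×406 + 1×628 + 1×D = 3421 + D
Σ(formed) = 1×279 + 2×357 + 7×406 = 3835
ΔH = Σ(broken) − Σ(formed) = (3421 + D) − (3835) = −414 + D
Setting this equal to −61 kJ gives D = 353 kJ/mol.

D(H–Br) ≈ 353 kJ/mol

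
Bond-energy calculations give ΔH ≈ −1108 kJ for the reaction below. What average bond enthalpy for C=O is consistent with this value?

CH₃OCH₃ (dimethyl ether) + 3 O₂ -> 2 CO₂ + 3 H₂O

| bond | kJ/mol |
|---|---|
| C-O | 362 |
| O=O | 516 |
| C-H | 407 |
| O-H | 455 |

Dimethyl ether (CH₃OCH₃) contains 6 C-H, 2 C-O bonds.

D(C=O) ≈ 773 kJ/mol

Let D be the C=O bond energy.
Σ(broken) = 6×407 + 2×362 + 3×516 = 4714
Σ(formed) = 4×D + 6×455 = 2730 + 4D
ΔH = Σ(broken) − Σ(formed) = (4714) − (2730 + 4D) = +1984 − 4D
Setting this equal to −1108 kJ gives 4D = 3092, so D = 773 kJ/mol.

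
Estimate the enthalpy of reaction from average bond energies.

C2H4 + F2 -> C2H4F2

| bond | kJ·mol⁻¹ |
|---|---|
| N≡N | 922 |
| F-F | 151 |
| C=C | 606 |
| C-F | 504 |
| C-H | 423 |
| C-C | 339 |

Bonds broken (reactants):
  C-H: 4 × 423 = 1692
  C=C: 1 × 606 = 606
  F-F: 1 × 151 = 151
  Σ(broken) = 2449 kJ
Bonds formed (products):
  C-C: 1 × 339 = 339
  C-F: 2 × 504 = 1008
  C-H: 4 × 423 = 1692
  Σ(formed) = 3039 kJ
ΔH = Σ(broken) − Σ(formed) = 2449 − 3039 = −590 kJ

ΔH ≈ −590 kJ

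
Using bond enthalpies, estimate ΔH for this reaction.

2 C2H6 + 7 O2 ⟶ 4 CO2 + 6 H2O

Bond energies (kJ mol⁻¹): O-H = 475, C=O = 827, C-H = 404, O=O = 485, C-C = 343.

Bonds broken (reactants):
  C-C: 2 × 343 = 686
  C-H: 12 × 404 = 4848
  O=O: 7 × 485 = 3395
  Σ(broken) = 8929 kJ
Bonds formed (products):
  C=O: 8 × 827 = 6616
  O-H: 12 × 475 = 5700
  Σ(formed) = 12316 kJ
ΔH = Σ(broken) − Σ(formed) = 8929 − 12316 = −3387 kJ

ΔH ≈ −3387 kJ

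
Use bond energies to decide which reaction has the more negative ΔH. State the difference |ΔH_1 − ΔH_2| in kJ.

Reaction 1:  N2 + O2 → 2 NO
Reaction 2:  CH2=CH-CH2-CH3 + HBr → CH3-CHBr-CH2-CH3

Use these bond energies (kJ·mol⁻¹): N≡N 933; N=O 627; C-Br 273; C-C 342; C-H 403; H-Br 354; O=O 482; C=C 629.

Reaction 1:
  Bonds broken (reactants):
    N≡N: 1 × 933 = 933
    O=O: 1 × 482 = 482
    Σ(broken) = 1415 kJ
  Bonds formed (products):
    N=O: 2 × 627 = 1254
    Σ(formed) = 1254 kJ
  ΔH_1 = 1415 − 1254 = +161 kJ
Reaction 2:
  Bonds broken (reactants):
    C-C: 2 × 342 = 684
    C-H: 8 × 403 = 3224
    C=C: 1 × 629 = 629
    H-Br: 1 × 354 = 354
    Σ(broken) = 4891 kJ
  Bonds formed (products):
    C-Br: 1 × 273 = 273
    C-C: 3 × 342 = 1026
    C-H: 9 × 403 = 3627
    Σ(formed) = 4926 kJ
  ΔH_2 = 4891 − 4926 = −35 kJ
ΔH_1 − ΔH_2 = +196 kJ, so reaction 2 has the more negative ΔH; |ΔH_1 − ΔH_2| = 196 kJ.

Reaction 2, by 196 kJ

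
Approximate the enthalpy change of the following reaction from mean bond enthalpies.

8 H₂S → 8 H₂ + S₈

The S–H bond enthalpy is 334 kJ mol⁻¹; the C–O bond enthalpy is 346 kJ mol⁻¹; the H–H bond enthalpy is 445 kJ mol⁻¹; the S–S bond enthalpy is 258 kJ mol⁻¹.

Bonds broken (reactants):
  S–H: 16 × 334 = 5344
  Σ(broken) = 5344 kJ
Bonds formed (products):
  H–H: 8 × 445 = 3560
  S–S: 8 × 258 = 2064
  Σ(formed) = 5624 kJ
ΔH = Σ(broken) − Σ(formed) = 5344 − 5624 = −280 kJ

ΔH ≈ −280 kJ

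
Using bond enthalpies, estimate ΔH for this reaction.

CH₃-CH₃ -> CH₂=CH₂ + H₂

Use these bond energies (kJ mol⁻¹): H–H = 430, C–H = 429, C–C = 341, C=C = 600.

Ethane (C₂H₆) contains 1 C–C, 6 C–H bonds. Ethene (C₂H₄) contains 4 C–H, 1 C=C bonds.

Bonds broken (reactants):
  C–C: 1 × 341 = 341
  C–H: 6 × 429 = 2574
  Σ(broken) = 2915 kJ
Bonds formed (products):
  C–H: 4 × 429 = 1716
  C=C: 1 × 600 = 600
  H–H: 1 × 430 = 430
  Σ(formed) = 2746 kJ
ΔH = Σ(broken) − Σ(formed) = 2915 − 2746 = +169 kJ

ΔH ≈ +169 kJ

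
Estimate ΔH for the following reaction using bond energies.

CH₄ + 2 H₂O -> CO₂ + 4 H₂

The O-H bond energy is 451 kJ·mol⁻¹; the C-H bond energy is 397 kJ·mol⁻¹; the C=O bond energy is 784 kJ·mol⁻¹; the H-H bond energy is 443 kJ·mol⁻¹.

Bonds broken (reactants):
  C-H: 4 × 397 = 1588
  O-H: 4 × 451 = 1804
  Σ(broken) = 3392 kJ
Bonds formed (products):
  C=O: 2 × 784 = 1568
  H-H: 4 × 443 = 1772
  Σ(formed) = 3340 kJ
ΔH = Σ(broken) − Σ(formed) = 3392 − 3340 = +52 kJ

ΔH ≈ +52 kJ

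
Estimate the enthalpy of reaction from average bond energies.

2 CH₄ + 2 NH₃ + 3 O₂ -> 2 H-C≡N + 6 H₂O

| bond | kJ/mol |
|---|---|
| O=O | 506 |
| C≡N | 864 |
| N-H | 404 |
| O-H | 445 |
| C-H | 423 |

Bonds broken (reactants):
  C-H: 8 × 423 = 3384
  N-H: 6 × 404 = 2424
  O=O: 3 × 506 = 1518
  Σ(broken) = 7326 kJ
Bonds formed (products):
  C≡N: 2 × 864 = 1728
  C-H: 2 × 423 = 846
  O-H: 12 × 445 = 5340
  Σ(formed) = 7914 kJ
ΔH = Σ(broken) − Σ(formed) = 7326 − 7914 = −588 kJ

ΔH ≈ −588 kJ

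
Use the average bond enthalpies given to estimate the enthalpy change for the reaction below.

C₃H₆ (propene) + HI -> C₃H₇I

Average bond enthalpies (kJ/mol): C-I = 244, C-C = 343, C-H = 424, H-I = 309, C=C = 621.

ΔH ≈ −81 kJ

Bonds broken (reactants):
  C-C: 1 × 343 = 343
  C-H: 6 × 424 = 2544
  C=C: 1 × 621 = 621
  H-I: 1 × 309 = 309
  Σ(broken) = 3817 kJ
Bonds formed (products):
  C-C: 2 × 343 = 686
  C-H: 7 × 424 = 2968
  C-I: 1 × 244 = 244
  Σ(formed) = 3898 kJ
ΔH = Σ(broken) − Σ(formed) = 3817 − 3898 = −81 kJ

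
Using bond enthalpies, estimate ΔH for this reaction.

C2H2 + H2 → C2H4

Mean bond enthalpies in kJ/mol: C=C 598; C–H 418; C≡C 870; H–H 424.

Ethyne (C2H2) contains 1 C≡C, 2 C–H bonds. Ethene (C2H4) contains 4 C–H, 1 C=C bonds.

Bonds broken (reactants):
  C≡C: 1 × 870 = 870
  C–H: 2 × 418 = 836
  H–H: 1 × 424 = 424
  Σ(broken) = 2130 kJ
Bonds formed (products):
  C–H: 4 × 418 = 1672
  C=C: 1 × 598 = 598
  Σ(formed) = 2270 kJ
ΔH = Σ(broken) − Σ(formed) = 2130 − 2270 = −140 kJ

ΔH ≈ −140 kJ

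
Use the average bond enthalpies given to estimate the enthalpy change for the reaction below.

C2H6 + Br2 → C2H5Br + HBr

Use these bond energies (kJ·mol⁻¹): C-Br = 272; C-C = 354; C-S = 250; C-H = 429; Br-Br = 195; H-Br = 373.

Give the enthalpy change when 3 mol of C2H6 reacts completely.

Bonds broken (reactants):
  Br-Br: 1 × 195 = 195
  C-C: 1 × 354 = 354
  C-H: 6 × 429 = 2574
  Σ(broken) = 3123 kJ
Bonds formed (products):
  C-Br: 1 × 272 = 272
  C-C: 1 × 354 = 354
  C-H: 5 × 429 = 2145
  H-Br: 1 × 373 = 373
  Σ(formed) = 3144 kJ
ΔH = Σ(broken) − Σ(formed) = 3123 − 3144 = −21 kJ
For 3× the reaction as written: 3 × (−21) = −63 kJ

ΔH = −63 kJ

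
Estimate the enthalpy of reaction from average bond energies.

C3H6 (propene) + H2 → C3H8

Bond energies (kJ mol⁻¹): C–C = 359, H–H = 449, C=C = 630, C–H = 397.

Bonds broken (reactants):
  C–C: 1 × 359 = 359
  C–H: 6 × 397 = 2382
  C=C: 1 × 630 = 630
  H–H: 1 × 449 = 449
  Σ(broken) = 3820 kJ
Bonds formed (products):
  C–C: 2 × 359 = 718
  C–H: 8 × 397 = 3176
  Σ(formed) = 3894 kJ
ΔH = Σ(broken) − Σ(formed) = 3820 − 3894 = −74 kJ

ΔH ≈ −74 kJ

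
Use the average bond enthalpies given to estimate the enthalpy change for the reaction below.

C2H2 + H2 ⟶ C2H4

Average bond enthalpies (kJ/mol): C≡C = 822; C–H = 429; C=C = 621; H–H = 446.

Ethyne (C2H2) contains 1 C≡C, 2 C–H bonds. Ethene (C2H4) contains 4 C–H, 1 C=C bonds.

ΔH ≈ −211 kJ

Bonds broken (reactants):
  C≡C: 1 × 822 = 822
  C–H: 2 × 429 = 858
  H–H: 1 × 446 = 446
  Σ(broken) = 2126 kJ
Bonds formed (products):
  C–H: 4 × 429 = 1716
  C=C: 1 × 621 = 621
  Σ(formed) = 2337 kJ
ΔH = Σ(broken) − Σ(formed) = 2126 − 2337 = −211 kJ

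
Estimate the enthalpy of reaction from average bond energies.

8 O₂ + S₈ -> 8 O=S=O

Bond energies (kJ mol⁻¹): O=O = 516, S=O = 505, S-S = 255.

ΔH ≈ −1912 kJ

Bonds broken (reactants):
  O=O: 8 × 516 = 4128
  S-S: 8 × 255 = 2040
  Σ(broken) = 6168 kJ
Bonds formed (products):
  S=O: 16 × 505 = 8080
  Σ(formed) = 8080 kJ
ΔH = Σ(broken) − Σ(formed) = 6168 − 8080 = −1912 kJ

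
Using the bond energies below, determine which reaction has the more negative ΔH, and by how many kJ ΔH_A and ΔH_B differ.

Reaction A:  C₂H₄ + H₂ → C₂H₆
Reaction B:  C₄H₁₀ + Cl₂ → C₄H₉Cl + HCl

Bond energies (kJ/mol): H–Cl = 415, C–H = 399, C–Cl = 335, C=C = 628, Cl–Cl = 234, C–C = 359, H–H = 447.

Reaction B, by 35 kJ

Reaction A:
  Bonds broken (reactants):
    C–H: 4 × 399 = 1596
    C=C: 1 × 628 = 628
    H–H: 1 × 447 = 447
    Σ(broken) = 2671 kJ
  Bonds formed (products):
    C–C: 1 × 359 = 359
    C–H: 6 × 399 = 2394
    Σ(formed) = 2753 kJ
  ΔH_A = 2671 − 2753 = −82 kJ
Reaction B:
  Bonds broken (reactants):
    C–C: 3 × 359 = 1077
    C–H: 10 × 399 = 3990
    Cl–Cl: 1 × 234 = 234
    Σ(broken) = 5301 kJ
  Bonds formed (products):
    C–C: 3 × 359 = 1077
    C–Cl: 1 × 335 = 335
    C–H: 9 × 399 = 3591
    H–Cl: 1 × 415 = 415
    Σ(formed) = 5418 kJ
  ΔH_B = 5301 − 5418 = −117 kJ
ΔH_A − ΔH_B = +35 kJ, so reaction B has the more negative ΔH; |ΔH_A − ΔH_B| = 35 kJ.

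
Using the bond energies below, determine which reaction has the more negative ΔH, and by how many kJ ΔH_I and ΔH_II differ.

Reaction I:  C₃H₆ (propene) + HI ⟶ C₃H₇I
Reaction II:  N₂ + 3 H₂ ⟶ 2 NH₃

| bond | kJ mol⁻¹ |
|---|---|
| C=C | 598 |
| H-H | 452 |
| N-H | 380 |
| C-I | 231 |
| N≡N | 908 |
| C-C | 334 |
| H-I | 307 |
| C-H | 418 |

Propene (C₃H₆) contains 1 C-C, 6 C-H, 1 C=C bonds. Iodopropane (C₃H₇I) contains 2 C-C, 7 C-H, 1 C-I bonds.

Reaction I, by 62 kJ

Reaction I:
  Bonds broken (reactants):
    C-C: 1 × 334 = 334
    C-H: 6 × 418 = 2508
    C=C: 1 × 598 = 598
    H-I: 1 × 307 = 307
    Σ(broken) = 3747 kJ
  Bonds formed (products):
    C-C: 2 × 334 = 668
    C-H: 7 × 418 = 2926
    C-I: 1 × 231 = 231
    Σ(formed) = 3825 kJ
  ΔH_I = 3747 − 3825 = −78 kJ
Reaction II:
  Bonds broken (reactants):
    H-H: 3 × 452 = 1356
    N≡N: 1 × 908 = 908
    Σ(broken) = 2264 kJ
  Bonds formed (products):
    N-H: 6 × 380 = 2280
    Σ(formed) = 2280 kJ
  ΔH_II = 2264 − 2280 = −16 kJ
ΔH_I − ΔH_II = −62 kJ, so reaction I has the more negative ΔH; |ΔH_I − ΔH_II| = 62 kJ.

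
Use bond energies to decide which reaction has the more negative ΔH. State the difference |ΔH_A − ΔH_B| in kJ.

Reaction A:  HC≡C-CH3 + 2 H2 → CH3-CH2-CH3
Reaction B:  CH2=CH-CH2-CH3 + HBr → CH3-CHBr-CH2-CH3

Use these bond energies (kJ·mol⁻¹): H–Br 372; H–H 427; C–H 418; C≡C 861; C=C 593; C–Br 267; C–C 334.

Reaction A:
  Bonds broken (reactants):
    C≡C: 1 × 861 = 861
    C–C: 1 × 334 = 334
    C–H: 4 × 418 = 1672
    H–H: 2 × 427 = 854
    Σ(broken) = 3721 kJ
  Bonds formed (products):
    C–C: 2 × 334 = 668
    C–H: 8 × 418 = 3344
    Σ(formed) = 4012 kJ
  ΔH_A = 3721 − 4012 = −291 kJ
Reaction B:
  Bonds broken (reactants):
    C–C: 2 × 334 = 668
    C–H: 8 × 418 = 3344
    C=C: 1 × 593 = 593
    H–Br: 1 × 372 = 372
    Σ(broken) = 4977 kJ
  Bonds formed (products):
    C–Br: 1 × 267 = 267
    C–C: 3 × 334 = 1002
    C–H: 9 × 418 = 3762
    Σ(formed) = 5031 kJ
  ΔH_B = 4977 − 5031 = −54 kJ
ΔH_A − ΔH_B = −237 kJ, so reaction A has the more negative ΔH; |ΔH_A − ΔH_B| = 237 kJ.

Reaction A, by 237 kJ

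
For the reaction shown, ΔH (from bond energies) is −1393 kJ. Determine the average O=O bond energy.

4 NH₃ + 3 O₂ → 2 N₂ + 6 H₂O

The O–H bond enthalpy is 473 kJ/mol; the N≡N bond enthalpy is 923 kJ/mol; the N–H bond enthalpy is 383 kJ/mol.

Let D be the O=O bond energy.
Σ(broken) = 12×383 + 3×D = 4596 + 3D
Σ(formed) = 2×923 + 12×473 = 7522
ΔH = Σ(broken) − Σ(formed) = (4596 + 3D) − (7522) = −2926 + 3D
Setting this equal to −1393 kJ gives 3D = 1533, so D = 511 kJ/mol.

D(O=O) ≈ 511 kJ/mol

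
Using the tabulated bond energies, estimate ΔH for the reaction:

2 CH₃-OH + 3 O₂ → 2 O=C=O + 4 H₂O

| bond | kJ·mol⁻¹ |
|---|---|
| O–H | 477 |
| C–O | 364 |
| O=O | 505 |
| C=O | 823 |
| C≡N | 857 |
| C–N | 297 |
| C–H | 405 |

Bonds broken (reactants):
  C–H: 6 × 405 = 2430
  C–O: 2 × 364 = 728
  O–H: 2 × 477 = 954
  O=O: 3 × 505 = 1515
  Σ(broken) = 5627 kJ
Bonds formed (products):
  C=O: 4 × 823 = 3292
  O–H: 8 × 477 = 3816
  Σ(formed) = 7108 kJ
ΔH = Σ(broken) − Σ(formed) = 5627 − 7108 = −1481 kJ

ΔH ≈ −1481 kJ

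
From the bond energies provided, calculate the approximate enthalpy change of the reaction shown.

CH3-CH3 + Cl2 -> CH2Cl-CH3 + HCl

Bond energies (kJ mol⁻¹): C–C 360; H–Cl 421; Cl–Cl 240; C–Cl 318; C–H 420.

ΔH ≈ −79 kJ

Bonds broken (reactants):
  C–C: 1 × 360 = 360
  C–H: 6 × 420 = 2520
  Cl–Cl: 1 × 240 = 240
  Σ(broken) = 3120 kJ
Bonds formed (products):
  C–C: 1 × 360 = 360
  C–Cl: 1 × 318 = 318
  C–H: 5 × 420 = 2100
  H–Cl: 1 × 421 = 421
  Σ(formed) = 3199 kJ
ΔH = Σ(broken) − Σ(formed) = 3120 − 3199 = −79 kJ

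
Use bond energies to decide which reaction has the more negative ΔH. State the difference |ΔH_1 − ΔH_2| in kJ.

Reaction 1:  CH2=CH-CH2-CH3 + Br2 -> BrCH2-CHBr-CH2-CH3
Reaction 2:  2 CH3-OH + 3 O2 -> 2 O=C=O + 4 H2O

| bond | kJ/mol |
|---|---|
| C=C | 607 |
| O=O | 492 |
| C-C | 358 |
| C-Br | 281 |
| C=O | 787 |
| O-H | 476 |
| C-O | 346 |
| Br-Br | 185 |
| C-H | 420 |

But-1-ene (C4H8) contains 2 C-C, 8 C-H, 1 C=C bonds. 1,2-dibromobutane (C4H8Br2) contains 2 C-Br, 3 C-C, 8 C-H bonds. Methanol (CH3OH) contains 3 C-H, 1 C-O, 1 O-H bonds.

Reaction 2, by 1188 kJ

Reaction 1:
  Bonds broken (reactants):
    Br-Br: 1 × 185 = 185
    C-C: 2 × 358 = 716
    C-H: 8 × 420 = 3360
    C=C: 1 × 607 = 607
    Σ(broken) = 4868 kJ
  Bonds formed (products):
    C-Br: 2 × 281 = 562
    C-C: 3 × 358 = 1074
    C-H: 8 × 420 = 3360
    Σ(formed) = 4996 kJ
  ΔH_1 = 4868 − 4996 = −128 kJ
Reaction 2:
  Bonds broken (reactants):
    C-H: 6 × 420 = 2520
    C-O: 2 × 346 = 692
    O-H: 2 × 476 = 952
    O=O: 3 × 492 = 1476
    Σ(broken) = 5640 kJ
  Bonds formed (products):
    C=O: 4 × 787 = 3148
    O-H: 8 × 476 = 3808
    Σ(formed) = 6956 kJ
  ΔH_2 = 5640 − 6956 = −1316 kJ
ΔH_1 − ΔH_2 = +1188 kJ, so reaction 2 has the more negative ΔH; |ΔH_1 − ΔH_2| = 1188 kJ.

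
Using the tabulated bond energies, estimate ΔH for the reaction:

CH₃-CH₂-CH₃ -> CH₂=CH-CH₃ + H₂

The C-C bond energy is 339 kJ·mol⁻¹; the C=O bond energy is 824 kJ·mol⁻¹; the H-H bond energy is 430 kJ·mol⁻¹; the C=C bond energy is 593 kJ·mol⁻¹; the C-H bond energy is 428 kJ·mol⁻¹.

Bonds broken (reactants):
  C-C: 2 × 339 = 678
  C-H: 8 × 428 = 3424
  Σ(broken) = 4102 kJ
Bonds formed (products):
  C-C: 1 × 339 = 339
  C-H: 6 × 428 = 2568
  C=C: 1 × 593 = 593
  H-H: 1 × 430 = 430
  Σ(formed) = 3930 kJ
ΔH = Σ(broken) − Σ(formed) = 4102 − 3930 = +172 kJ

ΔH ≈ +172 kJ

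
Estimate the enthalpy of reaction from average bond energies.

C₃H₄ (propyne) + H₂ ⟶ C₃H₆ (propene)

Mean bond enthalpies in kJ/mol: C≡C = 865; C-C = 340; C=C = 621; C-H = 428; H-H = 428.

ΔH ≈ −184 kJ

Bonds broken (reactants):
  C≡C: 1 × 865 = 865
  C-C: 1 × 340 = 340
  C-H: 4 × 428 = 1712
  H-H: 1 × 428 = 428
  Σ(broken) = 3345 kJ
Bonds formed (products):
  C-C: 1 × 340 = 340
  C-H: 6 × 428 = 2568
  C=C: 1 × 621 = 621
  Σ(formed) = 3529 kJ
ΔH = Σ(broken) − Σ(formed) = 3345 − 3529 = −184 kJ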